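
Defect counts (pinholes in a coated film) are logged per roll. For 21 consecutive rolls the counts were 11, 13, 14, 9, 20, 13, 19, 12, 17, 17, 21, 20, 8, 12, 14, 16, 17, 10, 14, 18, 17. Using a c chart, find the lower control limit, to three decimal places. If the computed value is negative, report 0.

3.294

c̄ = (11 + 13 + 14 + 9 + 20 + 13 + 19 + 12 + 17 + 17 + 21 + 20 + 8 + 12 + 14 + 16 + 17 + 10 + 14 + 18 + 17) / 21 = 312 / 21 = 14.8571
LCL = c̄ − 3√c̄ = 14.8571 − 3 × 3.8545 = 3.2937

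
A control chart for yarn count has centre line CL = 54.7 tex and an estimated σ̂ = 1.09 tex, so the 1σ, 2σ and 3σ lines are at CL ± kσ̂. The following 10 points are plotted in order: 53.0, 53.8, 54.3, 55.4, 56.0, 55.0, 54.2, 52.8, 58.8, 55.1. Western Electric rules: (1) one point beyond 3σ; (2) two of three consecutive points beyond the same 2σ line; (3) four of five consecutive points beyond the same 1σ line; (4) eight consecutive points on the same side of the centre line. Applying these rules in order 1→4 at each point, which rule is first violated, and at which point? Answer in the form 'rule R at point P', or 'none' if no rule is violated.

Zone of each point (C = within 1σ̂, B = 1σ̂–2σ̂, A = 2σ̂–3σ̂, * = beyond 3σ̂; sign = side of CL): 1:-B, 2:-C, 3:-C, 4:+C, 5:+B, 6:+C, 7:-C, 8:-B, 9:+*, 10:+C
Rule 1 (one point beyond the 3σ limits) is satisfied at point 9.

rule 1 at point 9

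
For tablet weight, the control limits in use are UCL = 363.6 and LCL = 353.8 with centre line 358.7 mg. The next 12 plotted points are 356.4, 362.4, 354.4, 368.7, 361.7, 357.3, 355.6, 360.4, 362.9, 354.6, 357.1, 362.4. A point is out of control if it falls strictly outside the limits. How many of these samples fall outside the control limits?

Compare each point to [353.8, 363.6]: sample 4 = 368.7 > UCL.

1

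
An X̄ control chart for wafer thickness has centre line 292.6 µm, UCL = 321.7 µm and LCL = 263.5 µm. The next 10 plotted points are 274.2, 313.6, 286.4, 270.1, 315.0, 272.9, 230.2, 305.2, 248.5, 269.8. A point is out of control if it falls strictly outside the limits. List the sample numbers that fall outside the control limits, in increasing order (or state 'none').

Compare each point to [263.5, 321.7]: sample 7 = 230.2 < LCL; sample 9 = 248.5 < LCL.

7, 9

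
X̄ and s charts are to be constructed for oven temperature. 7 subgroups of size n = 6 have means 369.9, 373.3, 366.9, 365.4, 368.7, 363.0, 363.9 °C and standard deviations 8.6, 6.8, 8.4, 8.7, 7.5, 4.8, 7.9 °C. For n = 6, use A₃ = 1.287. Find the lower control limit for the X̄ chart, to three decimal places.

357.611

X̄̄ = (369.9 + 373.3 + 366.9 + 365.4 + 368.7 + 363.0 + 363.9) / 7 = 367.3000
s̄ = (8.6 + 6.8 + 8.4 + 8.7 + 7.5 + 4.8 + 7.9) / 7 = 7.5286
LCL = X̄̄ − A₃·s̄ = 367.3000 − 1.287 × 7.5286 = 357.6107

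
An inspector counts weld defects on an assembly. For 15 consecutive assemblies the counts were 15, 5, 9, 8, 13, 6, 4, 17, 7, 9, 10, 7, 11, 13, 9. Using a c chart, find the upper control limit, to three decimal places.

18.796

c̄ = (15 + 5 + 9 + 8 + 13 + 6 + 4 + 17 + 7 + 9 + 10 + 7 + 11 + 13 + 9) / 15 = 143 / 15 = 9.5333
UCL = c̄ + 3√c̄ = 9.5333 + 3 × √9.5333 = 9.5333 + 3 × 3.0876 = 18.7962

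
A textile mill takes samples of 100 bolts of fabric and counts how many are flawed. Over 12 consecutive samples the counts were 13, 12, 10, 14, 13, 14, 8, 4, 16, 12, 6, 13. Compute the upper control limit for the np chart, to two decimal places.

20.73

p̄ = Σdᵢ / (k·n) = 135 / (12 × 100) = 0.11250
UCL = np̄ + 3·√(np̄(1−p̄)) = 11.2500 + 3 × √(11.2500×0.88750) = 11.2500 + 3 × 3.1598 = 20.7294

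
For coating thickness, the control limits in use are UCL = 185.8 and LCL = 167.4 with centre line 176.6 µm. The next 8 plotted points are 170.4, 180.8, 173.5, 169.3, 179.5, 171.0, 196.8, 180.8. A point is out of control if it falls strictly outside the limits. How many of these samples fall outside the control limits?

Compare each point to [167.4, 185.8]: sample 7 = 196.8 > UCL.

1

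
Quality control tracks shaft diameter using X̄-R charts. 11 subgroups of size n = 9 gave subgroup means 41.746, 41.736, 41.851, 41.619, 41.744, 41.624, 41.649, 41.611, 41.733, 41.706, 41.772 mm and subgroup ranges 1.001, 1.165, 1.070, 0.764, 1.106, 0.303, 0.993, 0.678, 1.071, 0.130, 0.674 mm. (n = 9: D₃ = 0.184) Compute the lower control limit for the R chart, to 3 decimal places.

0.150

R̄ = (1.001 + 1.165 + 1.070 + 0.764 + 1.106 + 0.303 + 0.993 + 0.678 + 1.071 + 0.130 + 0.674) / 11 = 8.9550 / 11 = 0.8141
LCL_R = D₃·R̄ = 0.184 × 0.8141 = 0.1498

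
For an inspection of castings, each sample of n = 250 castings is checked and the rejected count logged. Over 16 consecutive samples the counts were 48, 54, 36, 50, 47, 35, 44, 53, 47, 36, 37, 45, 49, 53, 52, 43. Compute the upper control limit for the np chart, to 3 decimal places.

63.874

p̄ = Σdᵢ / (k·n) = 729 / (16 × 250) = 0.18225
UCL = np̄ + 3·√(np̄(1−p̄)) = 45.5625 + 3 × √(45.5625×0.81775) = 45.5625 + 3 × 6.1040 = 63.8745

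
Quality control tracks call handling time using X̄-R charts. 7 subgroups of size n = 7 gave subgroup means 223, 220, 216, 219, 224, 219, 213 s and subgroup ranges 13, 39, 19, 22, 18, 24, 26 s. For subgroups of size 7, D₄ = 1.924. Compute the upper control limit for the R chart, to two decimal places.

R̄ = (13 + 39 + 19 + 22 + 18 + 24 + 26) / 7 = 161.0000 / 7 = 23.0000
UCL_R = D₄·R̄ = 1.924 × 23.0000 = 44.2520

44.25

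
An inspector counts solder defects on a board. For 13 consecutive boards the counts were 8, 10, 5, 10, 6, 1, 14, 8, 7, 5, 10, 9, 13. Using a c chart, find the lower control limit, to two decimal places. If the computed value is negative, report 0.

0.00

c̄ = (8 + 10 + 5 + 10 + 6 + 1 + 14 + 8 + 7 + 5 + 10 + 9 + 13) / 13 = 106 / 13 = 8.1538
LCL = c̄ − 3√c̄ = 8.1538 − 3 × 2.8555 = -0.4126 → 0 (cannot be negative)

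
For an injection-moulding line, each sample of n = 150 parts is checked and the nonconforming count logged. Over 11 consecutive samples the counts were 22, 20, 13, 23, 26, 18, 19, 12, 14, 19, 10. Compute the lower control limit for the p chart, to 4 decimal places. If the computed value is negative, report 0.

p̄ = Σdᵢ / (k·n) = 196 / (11 × 150) = 0.11879
LCL = p̄ − 3·√(p̄(1−p̄)/n) = 0.11879 − 3 × 0.02642 = 0.03954

0.0395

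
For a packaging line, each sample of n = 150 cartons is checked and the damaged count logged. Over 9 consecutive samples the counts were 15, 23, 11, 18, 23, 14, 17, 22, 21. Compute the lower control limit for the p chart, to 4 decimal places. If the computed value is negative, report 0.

p̄ = Σdᵢ / (k·n) = 164 / (9 × 150) = 0.12148
LCL = p̄ − 3·√(p̄(1−p̄)/n) = 0.12148 − 3 × 0.02667 = 0.04146

0.0415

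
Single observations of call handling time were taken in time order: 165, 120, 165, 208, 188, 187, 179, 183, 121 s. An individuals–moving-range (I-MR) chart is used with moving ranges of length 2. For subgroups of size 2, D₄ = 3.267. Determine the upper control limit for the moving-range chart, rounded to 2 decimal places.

93.11

Moving ranges: 45, 45, 43, 20, 1, 8, 4, 62; M̄R̄ = 228.0000 / 8 = 28.5000
UCL_MR = D₄·M̄R̄ = 3.267 × 28.5000 = 93.1095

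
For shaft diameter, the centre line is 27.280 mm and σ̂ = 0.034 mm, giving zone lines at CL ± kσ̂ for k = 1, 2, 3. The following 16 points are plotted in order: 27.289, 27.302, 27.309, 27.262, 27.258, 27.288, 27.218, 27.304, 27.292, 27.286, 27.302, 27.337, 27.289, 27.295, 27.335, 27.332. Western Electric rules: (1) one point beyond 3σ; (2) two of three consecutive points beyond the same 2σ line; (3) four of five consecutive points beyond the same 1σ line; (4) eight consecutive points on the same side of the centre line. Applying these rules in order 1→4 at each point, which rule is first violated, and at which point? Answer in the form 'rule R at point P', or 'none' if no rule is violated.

rule 4 at point 15

Zone of each point (C = within 1σ̂, B = 1σ̂–2σ̂, A = 2σ̂–3σ̂, * = beyond 3σ̂; sign = side of CL): 1:+C, 2:+C, 3:+C, 4:-C, 5:-C, 6:+C, 7:-B, 8:+C, 9:+C, 10:+C, 11:+C, 12:+B, 13:+C, 14:+C, 15:+B, 16:+B
Rule 4 (eight consecutive points on the same side of the centre line) is satisfied at point 15.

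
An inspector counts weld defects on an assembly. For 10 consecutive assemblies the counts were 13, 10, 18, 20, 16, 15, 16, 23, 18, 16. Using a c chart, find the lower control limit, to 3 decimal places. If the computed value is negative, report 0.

c̄ = (13 + 10 + 18 + 20 + 16 + 15 + 16 + 23 + 18 + 16) / 10 = 165 / 10 = 16.5000
LCL = c̄ − 3√c̄ = 16.5000 − 3 × 4.0620 = 4.3139

4.314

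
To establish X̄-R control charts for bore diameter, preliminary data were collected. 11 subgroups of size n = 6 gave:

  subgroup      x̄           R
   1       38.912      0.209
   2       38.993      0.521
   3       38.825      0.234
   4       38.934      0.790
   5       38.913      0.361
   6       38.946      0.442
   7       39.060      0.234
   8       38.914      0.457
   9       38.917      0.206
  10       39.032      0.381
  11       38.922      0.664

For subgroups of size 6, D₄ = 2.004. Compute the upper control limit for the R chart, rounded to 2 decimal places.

R̄ = (0.209 + 0.521 + 0.234 + 0.790 + 0.361 + 0.442 + 0.234 + 0.457 + 0.206 + 0.381 + 0.664) / 11 = 4.4990 / 11 = 0.4090
UCL_R = D₄·R̄ = 2.004 × 0.4090 = 0.8196

0.82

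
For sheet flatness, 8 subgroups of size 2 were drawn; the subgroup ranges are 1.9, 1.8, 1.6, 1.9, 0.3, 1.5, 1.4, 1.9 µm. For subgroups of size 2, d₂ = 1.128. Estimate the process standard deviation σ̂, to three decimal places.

1.363

R̄ = (1.9 + 1.8 + 1.6 + 1.9 + 0.3 + 1.5 + 1.4 + 1.9) / 8 = 1.5375
σ̂ = R̄ / d₂ = 1.5375 / 1.128 = 1.3630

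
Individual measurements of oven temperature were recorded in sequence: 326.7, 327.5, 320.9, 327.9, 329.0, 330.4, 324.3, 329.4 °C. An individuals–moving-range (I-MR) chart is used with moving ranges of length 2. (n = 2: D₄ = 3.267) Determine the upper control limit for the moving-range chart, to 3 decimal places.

Moving ranges: 0.8, 6.6, 7.0, 1.1, 1.4, 6.1, 5.1; M̄R̄ = 28.1000 / 7 = 4.0143
UCL_MR = D₄·M̄R̄ = 3.267 × 4.0143 = 13.1147

13.115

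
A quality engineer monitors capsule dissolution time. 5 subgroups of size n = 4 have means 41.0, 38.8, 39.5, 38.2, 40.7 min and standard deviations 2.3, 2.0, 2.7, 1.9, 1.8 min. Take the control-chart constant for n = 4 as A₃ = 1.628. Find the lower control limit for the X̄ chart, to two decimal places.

X̄̄ = (41.0 + 38.8 + 39.5 + 38.2 + 40.7) / 5 = 39.6400
s̄ = (2.3 + 2.0 + 2.7 + 1.9 + 1.8) / 5 = 2.1400
LCL = X̄̄ − A₃·s̄ = 39.6400 − 1.628 × 2.1400 = 36.1561

36.16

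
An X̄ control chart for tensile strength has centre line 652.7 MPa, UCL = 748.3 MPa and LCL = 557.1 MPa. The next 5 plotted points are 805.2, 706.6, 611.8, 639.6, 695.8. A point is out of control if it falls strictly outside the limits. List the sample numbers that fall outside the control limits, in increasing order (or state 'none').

1

Compare each point to [557.1, 748.3]: sample 1 = 805.2 > UCL.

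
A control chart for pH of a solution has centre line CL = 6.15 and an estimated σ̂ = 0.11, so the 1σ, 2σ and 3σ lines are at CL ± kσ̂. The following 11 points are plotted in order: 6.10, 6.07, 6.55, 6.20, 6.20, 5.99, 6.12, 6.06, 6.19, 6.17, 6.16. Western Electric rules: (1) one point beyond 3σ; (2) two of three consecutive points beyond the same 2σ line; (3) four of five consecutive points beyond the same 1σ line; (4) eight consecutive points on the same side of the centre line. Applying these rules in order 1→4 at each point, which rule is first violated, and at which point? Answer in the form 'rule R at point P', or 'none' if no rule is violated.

rule 1 at point 3

Zone of each point (C = within 1σ̂, B = 1σ̂–2σ̂, A = 2σ̂–3σ̂, * = beyond 3σ̂; sign = side of CL): 1:-C, 2:-C, 3:+*, 4:+C, 5:+C, 6:-B, 7:-C, 8:-C, 9:+C, 10:+C, 11:+C
Rule 1 (one point beyond the 3σ limits) is satisfied at point 3.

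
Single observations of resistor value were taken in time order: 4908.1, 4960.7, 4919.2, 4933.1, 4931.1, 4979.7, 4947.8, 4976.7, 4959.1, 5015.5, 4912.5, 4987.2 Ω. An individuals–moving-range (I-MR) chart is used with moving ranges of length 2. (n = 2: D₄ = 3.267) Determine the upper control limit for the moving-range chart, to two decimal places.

Moving ranges: 52.6, 41.5, 13.9, 2.0, 48.6, 31.9, 28.9, 17.6, 56.4, 103.0, 74.7; M̄R̄ = 471.1000 / 11 = 42.8273
UCL_MR = D₄·M̄R̄ = 3.267 × 42.8273 = 139.9167

139.92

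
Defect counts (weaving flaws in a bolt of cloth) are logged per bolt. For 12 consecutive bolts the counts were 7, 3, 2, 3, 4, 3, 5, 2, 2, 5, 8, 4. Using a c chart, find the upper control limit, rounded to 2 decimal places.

10.00

c̄ = (7 + 3 + 2 + 3 + 4 + 3 + 5 + 2 + 2 + 5 + 8 + 4) / 12 = 48 / 12 = 4.0000
UCL = c̄ + 3√c̄ = 4.0000 + 3 × √4.0000 = 4.0000 + 3 × 2.0000 = 10.0000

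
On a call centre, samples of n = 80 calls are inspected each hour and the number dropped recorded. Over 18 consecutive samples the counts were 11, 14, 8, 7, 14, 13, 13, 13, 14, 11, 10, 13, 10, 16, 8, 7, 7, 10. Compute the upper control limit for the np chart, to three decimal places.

20.316

p̄ = Σdᵢ / (k·n) = 199 / (18 × 80) = 0.13819
UCL = np̄ + 3·√(np̄(1−p̄)) = 11.0556 + 3 × √(11.0556×0.86181) = 11.0556 + 3 × 3.0867 = 20.3157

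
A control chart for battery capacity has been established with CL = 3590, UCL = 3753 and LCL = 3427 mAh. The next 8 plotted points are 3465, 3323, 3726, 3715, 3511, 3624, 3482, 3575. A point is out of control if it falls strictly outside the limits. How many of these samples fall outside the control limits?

Compare each point to [3427, 3753]: sample 2 = 3323 < LCL.

1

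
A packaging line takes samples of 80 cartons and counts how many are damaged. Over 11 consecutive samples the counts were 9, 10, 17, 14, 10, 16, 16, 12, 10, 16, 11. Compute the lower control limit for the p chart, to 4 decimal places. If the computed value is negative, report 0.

p̄ = Σdᵢ / (k·n) = 141 / (11 × 80) = 0.16023
LCL = p̄ − 3·√(p̄(1−p̄)/n) = 0.16023 − 3 × 0.04101 = 0.03719

0.0372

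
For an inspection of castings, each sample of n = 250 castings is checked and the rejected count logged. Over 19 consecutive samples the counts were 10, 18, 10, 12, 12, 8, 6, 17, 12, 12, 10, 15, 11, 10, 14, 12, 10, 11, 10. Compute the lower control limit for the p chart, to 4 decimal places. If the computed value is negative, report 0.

p̄ = Σdᵢ / (k·n) = 220 / (19 × 250) = 0.04632
LCL = p̄ − 3·√(p̄(1−p̄)/n) = 0.04632 − 3 × 0.01329 = 0.00644

0.0064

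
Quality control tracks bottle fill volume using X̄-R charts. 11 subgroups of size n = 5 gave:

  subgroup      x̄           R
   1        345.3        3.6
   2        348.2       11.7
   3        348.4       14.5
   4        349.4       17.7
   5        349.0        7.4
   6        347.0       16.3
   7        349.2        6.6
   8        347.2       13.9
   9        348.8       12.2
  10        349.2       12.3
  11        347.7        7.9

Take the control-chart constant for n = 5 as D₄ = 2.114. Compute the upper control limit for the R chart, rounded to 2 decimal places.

23.85

R̄ = (3.6 + 11.7 + 14.5 + 17.7 + 7.4 + 16.3 + 6.6 + 13.9 + 12.2 + 12.3 + 7.9) / 11 = 124.1000 / 11 = 11.2818
UCL_R = D₄·R̄ = 2.114 × 11.2818 = 23.8498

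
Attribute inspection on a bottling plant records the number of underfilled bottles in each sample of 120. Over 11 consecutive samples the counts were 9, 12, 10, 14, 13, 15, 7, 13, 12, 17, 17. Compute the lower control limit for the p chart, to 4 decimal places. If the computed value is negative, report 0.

0.0212

p̄ = Σdᵢ / (k·n) = 139 / (11 × 120) = 0.10530
LCL = p̄ − 3·√(p̄(1−p̄)/n) = 0.10530 − 3 × 0.02802 = 0.02124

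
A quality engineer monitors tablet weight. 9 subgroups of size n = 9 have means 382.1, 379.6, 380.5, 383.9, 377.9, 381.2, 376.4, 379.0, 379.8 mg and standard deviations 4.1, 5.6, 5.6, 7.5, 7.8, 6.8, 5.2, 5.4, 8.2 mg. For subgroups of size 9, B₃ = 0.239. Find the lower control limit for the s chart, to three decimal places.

1.492

s̄ = (4.1 + 5.6 + 5.6 + 7.5 + 7.8 + 6.8 + 5.2 + 5.4 + 8.2) / 9 = 6.2444
LCL_s = B₃·s̄ = 0.239 × 6.2444 = 1.4924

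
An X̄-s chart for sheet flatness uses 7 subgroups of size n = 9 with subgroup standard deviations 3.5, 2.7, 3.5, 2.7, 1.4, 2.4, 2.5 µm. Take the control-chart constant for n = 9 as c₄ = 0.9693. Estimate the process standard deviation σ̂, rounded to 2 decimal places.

s̄ = (3.5 + 2.7 + 3.5 + 2.7 + 1.4 + 2.4 + 2.5) / 7 = 2.6714
σ̂ = s̄ / c₄ = 2.6714 / 0.9693 = 2.7560

2.76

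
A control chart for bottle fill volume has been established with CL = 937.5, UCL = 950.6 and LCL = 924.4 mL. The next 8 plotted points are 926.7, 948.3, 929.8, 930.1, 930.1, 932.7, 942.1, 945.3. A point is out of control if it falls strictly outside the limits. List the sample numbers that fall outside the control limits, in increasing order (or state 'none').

none

All 8 points lie within [924.4, 950.6].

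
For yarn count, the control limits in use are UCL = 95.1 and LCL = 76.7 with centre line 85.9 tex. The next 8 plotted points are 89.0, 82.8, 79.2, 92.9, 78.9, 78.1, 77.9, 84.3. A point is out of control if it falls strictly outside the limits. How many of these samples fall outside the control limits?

0

All 8 points lie within [76.7, 95.1].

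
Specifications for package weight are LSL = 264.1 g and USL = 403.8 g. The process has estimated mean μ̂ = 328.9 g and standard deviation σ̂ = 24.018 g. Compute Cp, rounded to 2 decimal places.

Cp = (USL − LSL) / (6σ̂) = (403.8 − 264.1) / (6 × 24.018) = 139.7000 / 144.1080 = 0.9694

0.97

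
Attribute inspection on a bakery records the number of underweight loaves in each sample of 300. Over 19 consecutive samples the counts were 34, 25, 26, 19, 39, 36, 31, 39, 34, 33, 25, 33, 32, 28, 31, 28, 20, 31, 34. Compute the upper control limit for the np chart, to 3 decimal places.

p̄ = Σdᵢ / (k·n) = 578 / (19 × 300) = 0.10140
UCL = np̄ + 3·√(np̄(1−p̄)) = 30.4211 + 3 × √(30.4211×0.89860) = 30.4211 + 3 × 5.2284 = 46.1063

46.106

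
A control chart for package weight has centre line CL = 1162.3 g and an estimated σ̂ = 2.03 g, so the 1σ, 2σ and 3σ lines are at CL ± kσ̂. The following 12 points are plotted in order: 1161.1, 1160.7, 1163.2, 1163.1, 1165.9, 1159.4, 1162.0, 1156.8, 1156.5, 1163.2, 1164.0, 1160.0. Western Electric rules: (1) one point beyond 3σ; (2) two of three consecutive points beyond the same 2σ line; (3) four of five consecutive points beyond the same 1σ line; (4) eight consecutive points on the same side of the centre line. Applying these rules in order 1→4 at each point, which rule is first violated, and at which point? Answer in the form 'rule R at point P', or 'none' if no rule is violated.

Zone of each point (C = within 1σ̂, B = 1σ̂–2σ̂, A = 2σ̂–3σ̂, * = beyond 3σ̂; sign = side of CL): 1:-C, 2:-C, 3:+C, 4:+C, 5:+B, 6:-B, 7:-C, 8:-A, 9:-A, 10:+C, 11:+C, 12:-B
Rule 2 (two of three consecutive points beyond the same 2σ limit) is satisfied at point 9.

rule 2 at point 9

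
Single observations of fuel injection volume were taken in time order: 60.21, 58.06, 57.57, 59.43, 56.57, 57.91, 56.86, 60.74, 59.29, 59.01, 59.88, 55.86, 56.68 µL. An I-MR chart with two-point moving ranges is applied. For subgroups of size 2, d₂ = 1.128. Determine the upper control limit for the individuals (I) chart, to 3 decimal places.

X̄ = (60.21 + 58.06 + 57.57 + 59.43 + 56.57 + 57.91 + 56.86 + 60.74 + 59.29 + 59.01 + 59.88 + 55.86 + 56.68) / 13 = 58.3131
Moving ranges: 2.15, 0.49, 1.86, 2.86, 1.34, 1.05, 3.88, 1.45, 0.28, 0.87, 4.02, 0.82; M̄R̄ = 21.0700 / 12 = 1.7558
UCL = X̄ + 3·M̄R̄/d₂ = 58.3131 + 3 × 1.7558 / 1.128 = 62.9828

62.983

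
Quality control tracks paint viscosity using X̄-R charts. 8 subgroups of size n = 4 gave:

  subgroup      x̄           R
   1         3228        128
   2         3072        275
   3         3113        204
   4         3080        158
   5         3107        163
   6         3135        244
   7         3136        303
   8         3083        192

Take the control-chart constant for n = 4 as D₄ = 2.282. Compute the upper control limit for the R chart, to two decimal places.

475.51

R̄ = (128 + 275 + 204 + 158 + 163 + 244 + 303 + 192) / 8 = 1667.0000 / 8 = 208.3750
UCL_R = D₄·R̄ = 2.282 × 208.3750 = 475.5118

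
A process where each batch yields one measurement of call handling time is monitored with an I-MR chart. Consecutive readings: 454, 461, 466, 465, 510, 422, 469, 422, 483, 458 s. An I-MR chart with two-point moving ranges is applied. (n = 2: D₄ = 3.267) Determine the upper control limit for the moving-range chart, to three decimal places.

Moving ranges: 7, 5, 1, 45, 88, 47, 47, 61, 25; M̄R̄ = 326.0000 / 9 = 36.2222
UCL_MR = D₄·M̄R̄ = 3.267 × 36.2222 = 118.3380

118.338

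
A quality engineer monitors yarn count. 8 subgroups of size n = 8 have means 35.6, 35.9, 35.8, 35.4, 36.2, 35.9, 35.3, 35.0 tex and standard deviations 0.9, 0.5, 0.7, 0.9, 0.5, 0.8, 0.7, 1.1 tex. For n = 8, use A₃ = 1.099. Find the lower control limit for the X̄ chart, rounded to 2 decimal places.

X̄̄ = (35.6 + 35.9 + 35.8 + 35.4 + 36.2 + 35.9 + 35.3 + 35.0) / 8 = 35.6375
s̄ = (0.9 + 0.5 + 0.7 + 0.9 + 0.5 + 0.8 + 0.7 + 1.1) / 8 = 0.7625
LCL = X̄̄ − A₃·s̄ = 35.6375 − 1.099 × 0.7625 = 34.7995

34.80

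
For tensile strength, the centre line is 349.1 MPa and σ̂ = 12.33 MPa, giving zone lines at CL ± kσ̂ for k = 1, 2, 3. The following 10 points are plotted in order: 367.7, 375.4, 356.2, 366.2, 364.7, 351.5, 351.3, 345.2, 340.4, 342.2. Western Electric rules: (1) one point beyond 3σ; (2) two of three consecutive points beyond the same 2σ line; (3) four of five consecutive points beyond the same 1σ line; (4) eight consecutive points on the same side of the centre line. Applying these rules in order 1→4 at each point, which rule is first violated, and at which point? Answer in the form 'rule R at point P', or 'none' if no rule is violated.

rule 3 at point 5

Zone of each point (C = within 1σ̂, B = 1σ̂–2σ̂, A = 2σ̂–3σ̂, * = beyond 3σ̂; sign = side of CL): 1:+B, 2:+A, 3:+C, 4:+B, 5:+B, 6:+C, 7:+C, 8:-C, 9:-C, 10:-C
Rule 3 (four of five consecutive points beyond the same 1σ limit) is satisfied at point 5.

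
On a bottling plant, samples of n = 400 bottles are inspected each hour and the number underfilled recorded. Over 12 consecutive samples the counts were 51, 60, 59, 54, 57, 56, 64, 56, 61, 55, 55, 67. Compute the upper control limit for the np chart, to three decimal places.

79.030

p̄ = Σdᵢ / (k·n) = 695 / (12 × 400) = 0.14479
UCL = np̄ + 3·√(np̄(1−p̄)) = 57.9167 + 3 × √(57.9167×0.85521) = 57.9167 + 3 × 7.0378 = 79.0301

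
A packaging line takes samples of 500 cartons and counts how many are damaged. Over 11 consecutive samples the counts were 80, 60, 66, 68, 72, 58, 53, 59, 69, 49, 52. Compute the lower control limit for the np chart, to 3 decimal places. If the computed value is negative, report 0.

40.199

p̄ = Σdᵢ / (k·n) = 686 / (11 × 500) = 0.12473
LCL = np̄ − 3·√(np̄(1−p̄)) = 62.3636 − 3 × 7.3882 = 40.1991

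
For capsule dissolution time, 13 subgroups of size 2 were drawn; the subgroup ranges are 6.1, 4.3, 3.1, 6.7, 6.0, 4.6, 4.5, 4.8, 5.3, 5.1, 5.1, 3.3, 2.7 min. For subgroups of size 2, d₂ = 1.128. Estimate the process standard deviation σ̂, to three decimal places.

4.201

R̄ = (6.1 + 4.3 + 3.1 + 6.7 + 6.0 + 4.6 + 4.5 + 4.8 + 5.3 + 5.1 + 5.1 + 3.3 + 2.7) / 13 = 4.7385
σ̂ = R̄ / d₂ = 4.7385 / 1.128 = 4.2008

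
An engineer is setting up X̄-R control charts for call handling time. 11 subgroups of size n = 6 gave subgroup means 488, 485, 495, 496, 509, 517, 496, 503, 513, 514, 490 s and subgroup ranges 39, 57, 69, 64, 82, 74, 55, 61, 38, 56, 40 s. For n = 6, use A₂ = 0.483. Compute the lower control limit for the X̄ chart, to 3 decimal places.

X̄̄ = (488 + 485 + 495 + 496 + 509 + 517 + 496 + 503 + 513 + 514 + 490) / 11 = 5506.0000 / 11 = 500.5455
R̄ = (39 + 57 + 69 + 64 + 82 + 74 + 55 + 61 + 38 + 56 + 40) / 11 = 635.0000 / 11 = 57.7273
LCL = X̄̄ − A₂·R̄ = 500.5455 − 0.483 × 57.7273 = 472.6632

472.663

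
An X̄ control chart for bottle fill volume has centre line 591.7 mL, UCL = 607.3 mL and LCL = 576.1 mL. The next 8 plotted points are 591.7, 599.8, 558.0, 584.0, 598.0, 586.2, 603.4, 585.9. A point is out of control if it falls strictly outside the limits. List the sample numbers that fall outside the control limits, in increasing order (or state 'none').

3

Compare each point to [576.1, 607.3]: sample 3 = 558.0 < LCL.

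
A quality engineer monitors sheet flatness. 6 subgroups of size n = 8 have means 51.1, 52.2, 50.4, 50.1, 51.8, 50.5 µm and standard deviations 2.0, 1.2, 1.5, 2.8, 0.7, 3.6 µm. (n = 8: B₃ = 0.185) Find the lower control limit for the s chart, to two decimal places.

s̄ = (2.0 + 1.2 + 1.5 + 2.8 + 0.7 + 3.6) / 6 = 1.9667
LCL_s = B₃·s̄ = 0.185 × 1.9667 = 0.3638

0.36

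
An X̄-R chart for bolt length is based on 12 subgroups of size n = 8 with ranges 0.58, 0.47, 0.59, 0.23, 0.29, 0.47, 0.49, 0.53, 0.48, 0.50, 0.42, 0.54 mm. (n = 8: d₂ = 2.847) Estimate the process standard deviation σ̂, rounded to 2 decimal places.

0.16

R̄ = (0.58 + 0.47 + 0.59 + 0.23 + 0.29 + 0.47 + 0.49 + 0.53 + 0.48 + 0.50 + 0.42 + 0.54) / 12 = 0.4658
σ̂ = R̄ / d₂ = 0.4658 / 2.847 = 0.1636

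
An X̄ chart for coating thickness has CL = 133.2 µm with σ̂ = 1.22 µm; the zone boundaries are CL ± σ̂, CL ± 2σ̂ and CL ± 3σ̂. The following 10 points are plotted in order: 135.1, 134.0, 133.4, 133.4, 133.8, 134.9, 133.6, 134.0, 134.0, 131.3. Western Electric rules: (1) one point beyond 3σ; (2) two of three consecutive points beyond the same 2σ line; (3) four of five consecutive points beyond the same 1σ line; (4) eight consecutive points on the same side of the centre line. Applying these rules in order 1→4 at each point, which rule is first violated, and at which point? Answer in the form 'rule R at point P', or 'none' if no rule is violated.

Zone of each point (C = within 1σ̂, B = 1σ̂–2σ̂, A = 2σ̂–3σ̂, * = beyond 3σ̂; sign = side of CL): 1:+B, 2:+C, 3:+C, 4:+C, 5:+C, 6:+B, 7:+C, 8:+C, 9:+C, 10:-B
Rule 4 (eight consecutive points on the same side of the centre line) is satisfied at point 8.

rule 4 at point 8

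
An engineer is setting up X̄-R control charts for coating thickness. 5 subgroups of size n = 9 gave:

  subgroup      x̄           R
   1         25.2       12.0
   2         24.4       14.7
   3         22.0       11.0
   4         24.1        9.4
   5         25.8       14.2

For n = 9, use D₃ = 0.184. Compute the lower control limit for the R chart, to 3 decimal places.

R̄ = (12.0 + 14.7 + 11.0 + 9.4 + 14.2) / 5 = 61.3000 / 5 = 12.2600
LCL_R = D₃·R̄ = 0.184 × 12.2600 = 2.2558

2.256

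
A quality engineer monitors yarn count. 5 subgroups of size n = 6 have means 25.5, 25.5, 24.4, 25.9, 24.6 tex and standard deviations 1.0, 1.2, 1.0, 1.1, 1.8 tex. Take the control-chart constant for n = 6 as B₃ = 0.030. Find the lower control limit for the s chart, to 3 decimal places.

s̄ = (1.0 + 1.2 + 1.0 + 1.1 + 1.8) / 5 = 1.2200
LCL_s = B₃·s̄ = 0.030 × 1.2200 = 0.0366

0.037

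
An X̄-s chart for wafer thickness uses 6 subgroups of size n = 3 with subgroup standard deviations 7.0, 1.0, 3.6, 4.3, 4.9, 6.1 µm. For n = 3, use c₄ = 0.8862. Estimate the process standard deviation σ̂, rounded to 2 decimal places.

s̄ = (7.0 + 1.0 + 3.6 + 4.3 + 4.9 + 6.1) / 6 = 4.4833
σ̂ = s̄ / c₄ = 4.4833 / 0.8862 = 5.0591

5.06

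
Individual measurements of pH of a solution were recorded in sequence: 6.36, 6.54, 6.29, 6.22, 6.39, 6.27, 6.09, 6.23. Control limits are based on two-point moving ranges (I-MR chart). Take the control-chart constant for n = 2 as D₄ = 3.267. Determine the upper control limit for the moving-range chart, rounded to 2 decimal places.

Moving ranges: 0.18, 0.25, 0.07, 0.17, 0.12, 0.18, 0.14; M̄R̄ = 1.1100 / 7 = 0.1586
UCL_MR = D₄·M̄R̄ = 3.267 × 0.1586 = 0.5181

0.52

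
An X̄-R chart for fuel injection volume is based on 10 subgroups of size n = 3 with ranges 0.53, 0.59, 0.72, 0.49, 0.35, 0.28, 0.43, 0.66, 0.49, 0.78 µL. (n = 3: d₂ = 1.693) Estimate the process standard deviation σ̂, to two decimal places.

0.31

R̄ = (0.53 + 0.59 + 0.72 + 0.49 + 0.35 + 0.28 + 0.43 + 0.66 + 0.49 + 0.78) / 10 = 0.5320
σ̂ = R̄ / d₂ = 0.5320 / 1.693 = 0.3142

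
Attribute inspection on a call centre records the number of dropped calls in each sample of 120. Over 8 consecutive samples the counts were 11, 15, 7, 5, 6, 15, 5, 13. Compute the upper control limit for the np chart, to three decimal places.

p̄ = Σdᵢ / (k·n) = 77 / (8 × 120) = 0.08021
UCL = np̄ + 3·√(np̄(1−p̄)) = 9.6250 + 3 × √(9.6250×0.91979) = 9.6250 + 3 × 2.9754 = 18.5512

18.551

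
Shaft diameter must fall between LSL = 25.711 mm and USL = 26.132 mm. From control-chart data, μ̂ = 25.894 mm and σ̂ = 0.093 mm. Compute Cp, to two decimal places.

0.75

Cp = (USL − LSL) / (6σ̂) = (26.132 − 25.711) / (6 × 0.093) = 0.4210 / 0.5580 = 0.7545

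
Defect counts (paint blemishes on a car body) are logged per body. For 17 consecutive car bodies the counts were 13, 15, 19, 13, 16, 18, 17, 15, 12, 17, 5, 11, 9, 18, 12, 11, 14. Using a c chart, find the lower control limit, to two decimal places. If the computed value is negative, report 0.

2.67

c̄ = (13 + 15 + 19 + 13 + 16 + 18 + 17 + 15 + 12 + 17 + 5 + 11 + 9 + 18 + 12 + 11 + 14) / 17 = 235 / 17 = 13.8235
LCL = c̄ − 3√c̄ = 13.8235 − 3 × 3.7180 = 2.6695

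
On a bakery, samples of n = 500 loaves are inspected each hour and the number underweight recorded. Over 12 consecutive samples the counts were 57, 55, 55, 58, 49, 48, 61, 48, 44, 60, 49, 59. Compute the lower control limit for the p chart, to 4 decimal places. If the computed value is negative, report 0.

p̄ = Σdᵢ / (k·n) = 643 / (12 × 500) = 0.10717
LCL = p̄ − 3·√(p̄(1−p̄)/n) = 0.10717 − 3 × 0.01383 = 0.06567

0.0657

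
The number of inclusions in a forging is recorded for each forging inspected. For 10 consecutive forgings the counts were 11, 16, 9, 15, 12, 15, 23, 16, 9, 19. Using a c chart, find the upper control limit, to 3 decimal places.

c̄ = (11 + 16 + 9 + 15 + 12 + 15 + 23 + 16 + 9 + 19) / 10 = 145 / 10 = 14.5000
UCL = c̄ + 3√c̄ = 14.5000 + 3 × √14.5000 = 14.5000 + 3 × 3.8079 = 25.9237

25.924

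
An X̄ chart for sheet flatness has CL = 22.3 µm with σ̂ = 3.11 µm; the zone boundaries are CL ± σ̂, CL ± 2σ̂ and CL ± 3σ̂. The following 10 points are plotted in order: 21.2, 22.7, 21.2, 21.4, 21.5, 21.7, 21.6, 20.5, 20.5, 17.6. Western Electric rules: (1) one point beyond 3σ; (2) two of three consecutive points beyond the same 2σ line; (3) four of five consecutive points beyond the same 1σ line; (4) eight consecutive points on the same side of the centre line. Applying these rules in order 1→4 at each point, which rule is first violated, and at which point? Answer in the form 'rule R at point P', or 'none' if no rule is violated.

rule 4 at point 10

Zone of each point (C = within 1σ̂, B = 1σ̂–2σ̂, A = 2σ̂–3σ̂, * = beyond 3σ̂; sign = side of CL): 1:-C, 2:+C, 3:-C, 4:-C, 5:-C, 6:-C, 7:-C, 8:-C, 9:-C, 10:-B
Rule 4 (eight consecutive points on the same side of the centre line) is satisfied at point 10.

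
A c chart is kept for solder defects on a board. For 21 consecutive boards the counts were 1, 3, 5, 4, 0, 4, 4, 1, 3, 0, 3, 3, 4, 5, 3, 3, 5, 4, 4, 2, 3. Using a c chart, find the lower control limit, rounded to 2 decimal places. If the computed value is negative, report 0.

0.00

c̄ = (1 + 3 + 5 + 4 + 0 + 4 + 4 + 1 + 3 + 0 + 3 + 3 + 4 + 5 + 3 + 3 + 5 + 4 + 4 + 2 + 3) / 21 = 64 / 21 = 3.0476
LCL = c̄ − 3√c̄ = 3.0476 − 3 × 1.7457 = -2.1896 → 0 (cannot be negative)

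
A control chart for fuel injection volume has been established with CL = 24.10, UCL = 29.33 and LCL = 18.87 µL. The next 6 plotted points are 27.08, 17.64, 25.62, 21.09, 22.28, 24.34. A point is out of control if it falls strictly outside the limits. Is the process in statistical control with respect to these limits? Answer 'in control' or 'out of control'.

out of control

Compare each point to [18.87, 29.33]: sample 2 = 17.64 < LCL.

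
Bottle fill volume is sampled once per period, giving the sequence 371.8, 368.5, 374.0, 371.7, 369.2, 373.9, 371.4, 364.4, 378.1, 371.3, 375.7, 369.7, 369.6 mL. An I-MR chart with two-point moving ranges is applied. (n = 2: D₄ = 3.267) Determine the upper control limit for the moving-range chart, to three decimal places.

16.008

Moving ranges: 3.3, 5.5, 2.3, 2.5, 4.7, 2.5, 7.0, 13.7, 6.8, 4.4, 6.0, 0.1; M̄R̄ = 58.8000 / 12 = 4.9000
UCL_MR = D₄·M̄R̄ = 3.267 × 4.9000 = 16.0083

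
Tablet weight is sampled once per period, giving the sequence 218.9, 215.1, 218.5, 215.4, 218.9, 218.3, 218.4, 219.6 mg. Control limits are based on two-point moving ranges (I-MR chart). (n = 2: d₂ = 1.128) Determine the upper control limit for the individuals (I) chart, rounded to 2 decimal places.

223.85

X̄ = (218.9 + 215.1 + 218.5 + 215.4 + 218.9 + 218.3 + 218.4 + 219.6) / 8 = 217.8875
Moving ranges: 3.8, 3.4, 3.1, 3.5, 0.6, 0.1, 1.2; M̄R̄ = 15.7000 / 7 = 2.2429
UCL = X̄ + 3·M̄R̄/d₂ = 217.8875 + 3 × 2.2429 / 1.128 = 223.8525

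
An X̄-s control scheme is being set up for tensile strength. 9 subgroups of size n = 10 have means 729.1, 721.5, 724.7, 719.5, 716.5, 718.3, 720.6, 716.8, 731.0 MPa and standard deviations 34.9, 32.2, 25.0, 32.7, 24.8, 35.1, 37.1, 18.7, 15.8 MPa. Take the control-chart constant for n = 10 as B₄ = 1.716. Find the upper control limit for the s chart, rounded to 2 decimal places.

s̄ = (34.9 + 32.2 + 25.0 + 32.7 + 24.8 + 35.1 + 37.1 + 18.7 + 15.8) / 9 = 28.4778
UCL_s = B₄·s̄ = 1.716 × 28.4778 = 48.8679

48.87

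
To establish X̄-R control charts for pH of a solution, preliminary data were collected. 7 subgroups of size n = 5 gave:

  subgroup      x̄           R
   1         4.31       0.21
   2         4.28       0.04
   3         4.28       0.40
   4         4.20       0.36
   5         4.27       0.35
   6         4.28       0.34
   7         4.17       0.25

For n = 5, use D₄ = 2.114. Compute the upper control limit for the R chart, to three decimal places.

0.589

R̄ = (0.21 + 0.04 + 0.40 + 0.36 + 0.35 + 0.34 + 0.25) / 7 = 1.9500 / 7 = 0.2786
UCL_R = D₄·R̄ = 2.114 × 0.2786 = 0.5889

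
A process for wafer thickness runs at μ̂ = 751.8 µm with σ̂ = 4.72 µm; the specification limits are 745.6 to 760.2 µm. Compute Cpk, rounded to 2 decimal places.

0.44

Cpu = (USL − μ̂) / (3σ̂) = (760.2 − 751.8) / (3 × 4.72) = 0.5932; Cpl = (μ̂ − LSL) / (3σ̂) = (751.8 − 745.6) / (3 × 4.72) = 0.4379; Cpk = min(Cpu, Cpl) = 0.4379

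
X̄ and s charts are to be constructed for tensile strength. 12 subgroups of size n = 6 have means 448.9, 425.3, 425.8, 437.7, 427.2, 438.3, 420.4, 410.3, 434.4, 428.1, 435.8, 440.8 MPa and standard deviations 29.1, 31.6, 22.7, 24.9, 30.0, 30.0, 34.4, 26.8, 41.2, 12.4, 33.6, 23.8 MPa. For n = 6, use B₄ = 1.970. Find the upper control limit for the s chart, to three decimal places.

s̄ = (29.1 + 31.6 + 22.7 + 24.9 + 30.0 + 30.0 + 34.4 + 26.8 + 41.2 + 12.4 + 33.6 + 23.8) / 12 = 28.3750
UCL_s = B₄·s̄ = 1.970 × 28.3750 = 55.8987

55.899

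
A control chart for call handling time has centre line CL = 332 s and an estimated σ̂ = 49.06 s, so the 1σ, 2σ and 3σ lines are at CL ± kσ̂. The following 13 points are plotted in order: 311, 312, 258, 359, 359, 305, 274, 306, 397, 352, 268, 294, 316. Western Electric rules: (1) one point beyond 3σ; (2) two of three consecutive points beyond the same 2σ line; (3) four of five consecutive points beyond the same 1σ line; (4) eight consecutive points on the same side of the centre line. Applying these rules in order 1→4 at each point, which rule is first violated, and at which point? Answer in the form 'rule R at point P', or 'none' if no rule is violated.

Zone of each point (C = within 1σ̂, B = 1σ̂–2σ̂, A = 2σ̂–3σ̂, * = beyond 3σ̂; sign = side of CL): 1:-C, 2:-C, 3:-B, 4:+C, 5:+C, 6:-C, 7:-B, 8:-C, 9:+B, 10:+C, 11:-B, 12:-C, 13:-C
No rule fires across all 13 points.

none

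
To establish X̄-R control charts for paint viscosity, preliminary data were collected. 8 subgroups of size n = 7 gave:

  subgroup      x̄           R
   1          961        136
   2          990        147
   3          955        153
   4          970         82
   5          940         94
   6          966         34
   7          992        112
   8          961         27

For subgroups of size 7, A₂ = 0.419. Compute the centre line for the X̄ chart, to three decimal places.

X̄̄ = (961 + 990 + 955 + 970 + 940 + 966 + 992 + 961) / 8 = 7735.0000 / 8 = 966.8750
CL = X̄̄ = 966.8750

966.875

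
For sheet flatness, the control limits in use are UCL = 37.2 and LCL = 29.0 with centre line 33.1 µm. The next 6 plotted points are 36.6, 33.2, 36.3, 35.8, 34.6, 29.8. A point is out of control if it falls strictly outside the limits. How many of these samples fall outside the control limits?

All 6 points lie within [29.0, 37.2].

0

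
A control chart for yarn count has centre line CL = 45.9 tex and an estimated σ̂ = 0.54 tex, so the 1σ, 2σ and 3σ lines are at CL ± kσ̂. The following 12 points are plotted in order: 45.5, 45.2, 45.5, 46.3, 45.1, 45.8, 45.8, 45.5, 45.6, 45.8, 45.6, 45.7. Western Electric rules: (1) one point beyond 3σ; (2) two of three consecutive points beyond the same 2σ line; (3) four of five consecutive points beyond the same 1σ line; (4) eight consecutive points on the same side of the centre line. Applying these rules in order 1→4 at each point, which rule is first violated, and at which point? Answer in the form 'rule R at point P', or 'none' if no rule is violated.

Zone of each point (C = within 1σ̂, B = 1σ̂–2σ̂, A = 2σ̂–3σ̂, * = beyond 3σ̂; sign = side of CL): 1:-C, 2:-B, 3:-C, 4:+C, 5:-B, 6:-C, 7:-C, 8:-C, 9:-C, 10:-C, 11:-C, 12:-C
Rule 4 (eight consecutive points on the same side of the centre line) is satisfied at point 12.

rule 4 at point 12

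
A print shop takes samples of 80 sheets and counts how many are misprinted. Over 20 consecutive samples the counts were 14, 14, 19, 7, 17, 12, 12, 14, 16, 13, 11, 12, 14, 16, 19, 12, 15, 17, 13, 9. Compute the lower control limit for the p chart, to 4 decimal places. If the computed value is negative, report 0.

p̄ = Σdᵢ / (k·n) = 276 / (20 × 80) = 0.17250
LCL = p̄ − 3·√(p̄(1−p̄)/n) = 0.17250 − 3 × 0.04224 = 0.04578

0.0458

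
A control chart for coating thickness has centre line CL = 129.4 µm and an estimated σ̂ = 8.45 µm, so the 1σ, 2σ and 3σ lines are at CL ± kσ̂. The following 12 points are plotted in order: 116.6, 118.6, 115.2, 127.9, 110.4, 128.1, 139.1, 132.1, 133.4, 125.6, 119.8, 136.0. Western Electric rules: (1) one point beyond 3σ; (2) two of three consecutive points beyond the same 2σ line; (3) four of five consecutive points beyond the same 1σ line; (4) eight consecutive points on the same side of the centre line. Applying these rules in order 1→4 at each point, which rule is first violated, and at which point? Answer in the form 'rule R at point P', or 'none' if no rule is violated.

rule 3 at point 5

Zone of each point (C = within 1σ̂, B = 1σ̂–2σ̂, A = 2σ̂–3σ̂, * = beyond 3σ̂; sign = side of CL): 1:-B, 2:-B, 3:-B, 4:-C, 5:-A, 6:-C, 7:+B, 8:+C, 9:+C, 10:-C, 11:-B, 12:+C
Rule 3 (four of five consecutive points beyond the same 1σ limit) is satisfied at point 5.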